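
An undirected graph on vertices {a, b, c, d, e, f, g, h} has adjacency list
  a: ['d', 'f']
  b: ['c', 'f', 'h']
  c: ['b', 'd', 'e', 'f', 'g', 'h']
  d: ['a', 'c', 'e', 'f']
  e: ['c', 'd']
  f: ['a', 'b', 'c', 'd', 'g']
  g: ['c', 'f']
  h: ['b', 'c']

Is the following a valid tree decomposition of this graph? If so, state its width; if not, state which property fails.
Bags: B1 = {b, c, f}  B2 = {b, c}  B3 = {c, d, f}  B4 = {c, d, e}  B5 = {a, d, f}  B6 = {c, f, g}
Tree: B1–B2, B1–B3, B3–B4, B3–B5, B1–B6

A tree decomposition must satisfy three properties: every vertex lies in some bag; for every edge, both endpoints lie together in some bag; and for every vertex, the bags containing it form a connected subtree. Here vertex h appears in no bag, so the decomposition is invalid.

No — vertex h appears in no bag.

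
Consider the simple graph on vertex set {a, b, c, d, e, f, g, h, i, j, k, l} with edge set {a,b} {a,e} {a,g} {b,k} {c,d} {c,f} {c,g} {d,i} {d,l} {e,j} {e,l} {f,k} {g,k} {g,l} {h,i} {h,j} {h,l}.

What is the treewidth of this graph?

3

A width-3 tree decomposition is:
Bags: B1 = {a, b, f, k}  B2 = {a, f, g, k}  B3 = {a, c, f, g}  B4 = {a, c, e, g}  B5 = {c, e, g, l}  B6 = {c, d, e, l}  B7 = {d, e, j, l}  B8 = {d, h, j, l}  B9 = {d, h, i, j}
Tree: B1–B2, B2–B3, B3–B4, B4–B5, B5–B6, B6–B7, B7–B8, B8–B9
The largest bag has 4 vertices, giving width 3; this decomposition certifies tw(G) ≤ 3. For the lower bound: the 4 vertex sets {b,f,k}, {a}, {g}, {c,d,e,l} are disjoint, each induces a connected subgraph, and every pair is joined by at least one edge of G. Contracting each set to a single vertex therefore yields K_{4} as a minor, and since treewidth is minor-monotone, tw(G) ≥ tw(K_{4}) = 3. Hence tw(G) = 3 exactly.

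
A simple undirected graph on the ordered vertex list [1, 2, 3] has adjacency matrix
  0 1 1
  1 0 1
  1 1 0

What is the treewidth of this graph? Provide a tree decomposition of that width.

With just one bag of size 3, the width is 3 − 1 = 2, so tw(G) ≤ 2. Conversely, {1, 2, 3} is a clique of size 3, and the vertices of any clique must share a bag in every tree decomposition; so some bag has ≥ 3 vertices and tw(G) ≥ 2. Hence tw(G) = 2 exactly.

Treewidth 2.
One such decomposition:
Bags: B1 = {1, 2, 3}
Tree: (single bag)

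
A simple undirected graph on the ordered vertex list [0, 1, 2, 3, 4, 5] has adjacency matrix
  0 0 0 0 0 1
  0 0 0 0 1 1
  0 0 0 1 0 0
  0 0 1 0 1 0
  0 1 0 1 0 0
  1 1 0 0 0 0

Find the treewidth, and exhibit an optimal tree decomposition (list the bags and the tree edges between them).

The largest bag has 2 vertices, giving width 1; this decomposition certifies tw(G) ≤ 1. G has an edge, so its treewidth is at least 1. The upper and lower bounds meet at 1, so that is the treewidth.

Treewidth 1.
One such decomposition:
Bags: B1 = {2, 3}  B2 = {3, 4}  B3 = {1, 4}  B4 = {1, 5}  B5 = {0, 5}
Tree: B1–B2, B2–B3, B3–B4, B4–B5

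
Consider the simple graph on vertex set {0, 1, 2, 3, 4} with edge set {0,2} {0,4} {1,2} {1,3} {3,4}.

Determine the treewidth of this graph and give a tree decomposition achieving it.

The largest bag has 3 vertices, giving width 2; this decomposition certifies tw(G) ≤ 2. For the lower bound, G contains the cycle 3–1–2–0–4–3, so G is not a forest; only forests have treewidth ≤ 1, hence tw(G) ≥ 2. Combining the bounds, tw(G) = 2.

Treewidth 2.
One such decomposition:
Bags: B1 = {1, 2, 3}  B2 = {0, 2, 3}  B3 = {0, 3, 4}
Tree: B1–B2, B2–B3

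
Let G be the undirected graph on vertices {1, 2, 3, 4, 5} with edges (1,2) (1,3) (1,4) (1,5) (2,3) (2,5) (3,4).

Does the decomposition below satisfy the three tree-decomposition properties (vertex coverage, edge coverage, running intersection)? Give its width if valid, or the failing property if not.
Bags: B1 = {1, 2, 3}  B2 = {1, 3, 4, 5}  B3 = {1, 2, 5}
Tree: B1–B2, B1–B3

A tree decomposition must satisfy three properties: every vertex lies in some bag; for every edge, both endpoints lie together in some bag; and for every vertex, the bags containing it form a connected subtree. Here bags containing vertex 5 are not connected in the tree, so the decomposition is invalid.

No — bags containing vertex 5 are not connected in the tree.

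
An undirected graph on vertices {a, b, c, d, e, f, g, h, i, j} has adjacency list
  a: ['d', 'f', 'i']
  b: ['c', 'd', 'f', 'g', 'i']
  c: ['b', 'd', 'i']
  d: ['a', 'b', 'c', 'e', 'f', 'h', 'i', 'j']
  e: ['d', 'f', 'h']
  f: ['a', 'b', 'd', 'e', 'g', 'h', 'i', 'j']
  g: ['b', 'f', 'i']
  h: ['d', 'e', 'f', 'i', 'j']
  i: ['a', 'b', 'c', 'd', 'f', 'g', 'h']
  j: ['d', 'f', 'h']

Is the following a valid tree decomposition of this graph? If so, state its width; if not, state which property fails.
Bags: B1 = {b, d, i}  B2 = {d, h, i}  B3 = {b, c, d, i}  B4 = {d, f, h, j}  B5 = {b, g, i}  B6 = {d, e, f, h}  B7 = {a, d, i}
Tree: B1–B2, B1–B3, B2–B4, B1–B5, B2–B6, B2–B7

No — edge (b,f) lies in no bag.

A tree decomposition must satisfy three properties: every vertex lies in some bag; for every edge, both endpoints lie together in some bag; and for every vertex, the bags containing it form a connected subtree. Here edge (b,f) lies in no bag, so the decomposition is invalid.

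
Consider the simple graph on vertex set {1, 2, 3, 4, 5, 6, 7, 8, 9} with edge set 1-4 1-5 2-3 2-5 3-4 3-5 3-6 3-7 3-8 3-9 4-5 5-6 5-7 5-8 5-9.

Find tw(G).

A width-2 tree decomposition is:
Bags: B1 = {3, 4, 5}  B2 = {1, 4, 5}  B3 = {2, 3, 5}  B4 = {3, 5, 8}  B5 = {3, 5, 6}  B6 = {3, 5, 9}  B7 = {3, 5, 7}
Tree: B1–B2, B1–B3, B1–B4, B4–B5, B3–B6, B6–B7
The largest bag has 3 vertices, giving width 2; this decomposition certifies tw(G) ≤ 2. Conversely, {1, 4, 5} is a clique of size 3, and the vertices of any clique must share a bag in every tree decomposition; so some bag has ≥ 3 vertices and tw(G) ≥ 2. Therefore the treewidth is 2.

2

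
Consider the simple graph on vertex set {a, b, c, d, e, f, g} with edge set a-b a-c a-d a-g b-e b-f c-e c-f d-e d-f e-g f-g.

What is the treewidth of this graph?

3

A width-3 tree decomposition is:
Bags: B1 = {a, b, e, f}  B2 = {a, d, e, f}  B3 = {a, c, e, f}  B4 = {a, e, f, g}
Tree: B1–B2, B2–B3, B3–B4
Every bag has size at most 4, so the width is 4 − 1 = 3 and tw(G) ≤ 3. For the lower bound: the 4 vertex sets {b,f}, {a,d}, {e}, {c} are disjoint, each induces a connected subgraph, and every pair is joined by at least one edge of G. Contracting each set to a single vertex therefore yields K_{4} as a minor, and since treewidth is minor-monotone, tw(G) ≥ tw(K_{4}) = 3. Combining the bounds, tw(G) = 3.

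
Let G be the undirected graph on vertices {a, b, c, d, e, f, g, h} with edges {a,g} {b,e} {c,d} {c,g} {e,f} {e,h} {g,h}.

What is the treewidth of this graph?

A width-1 tree decomposition is:
Bags: B1 = {e, h}  B2 = {g, h}  B3 = {e, f}  B4 = {c, g}  B5 = {b, e}  B6 = {a, g}  B7 = {c, d}
Tree: B1–B2, B1–B3, B2–B4, B3–B5, B4–B6, B4–B7
The largest bag has 2 vertices, giving width 1; this decomposition certifies tw(G) ≤ 1. Since G has at least one edge (e.g. h–e), it is not an edgeless graph, so tw(G) ≥ 1. Therefore the treewidth is 1.

1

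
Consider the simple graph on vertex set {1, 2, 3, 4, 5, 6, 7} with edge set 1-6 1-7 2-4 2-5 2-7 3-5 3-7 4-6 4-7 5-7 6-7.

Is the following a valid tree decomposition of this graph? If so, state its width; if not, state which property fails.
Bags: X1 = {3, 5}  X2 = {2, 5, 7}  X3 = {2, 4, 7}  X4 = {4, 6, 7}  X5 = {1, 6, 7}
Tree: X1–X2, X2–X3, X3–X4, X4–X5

A tree decomposition must satisfy three properties: every vertex lies in some bag; for every edge, both endpoints lie together in some bag; and for every vertex, the bags containing it form a connected subtree. Here edge (7,3) lies in no bag, so the decomposition is invalid.

No — edge (7,3) lies in no bag.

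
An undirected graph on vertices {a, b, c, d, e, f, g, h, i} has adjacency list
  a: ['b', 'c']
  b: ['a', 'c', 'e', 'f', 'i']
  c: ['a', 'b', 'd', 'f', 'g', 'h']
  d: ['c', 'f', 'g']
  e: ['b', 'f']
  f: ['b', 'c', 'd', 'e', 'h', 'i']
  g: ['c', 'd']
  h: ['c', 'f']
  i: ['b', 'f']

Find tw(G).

A width-2 tree decomposition is:
Bags: B1 = {b, c, f}  B2 = {b, f, i}  B3 = {a, b, c}  B4 = {c, f, h}  B5 = {c, d, f}  B6 = {c, d, g}  B7 = {b, e, f}
Tree: B1–B2, B1–B3, B1–B4, B1–B5, B5–B6, B2–B7
Every bag has size at most 3, so the width is 3 − 1 = 2 and tw(G) ≤ 2. For the lower bound, the 3 vertices {c, d, g} are pairwise adjacent, and any tree decomposition puts a clique entirely inside one bag — forcing width ≥ 2. The upper and lower bounds meet at 2, so that is the treewidth.

2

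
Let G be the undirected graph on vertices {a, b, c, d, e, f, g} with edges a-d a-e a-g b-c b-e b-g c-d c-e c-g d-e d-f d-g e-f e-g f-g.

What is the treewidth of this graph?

3

A width-3 tree decomposition is:
Bags: B1 = {d, e, f, g}  B2 = {c, d, e, g}  B3 = {a, d, e, g}  B4 = {b, c, e, g}
Tree: B1–B2, B1–B3, B2–B4
Each bag holds 4 vertices, so the decomposition has width 3, which upper-bounds the treewidth. Conversely, {d, e, f, g} is a clique of size 4, and the vertices of any clique must share a bag in every tree decomposition; so some bag has ≥ 4 vertices and tw(G) ≥ 3. Therefore the treewidth is 3.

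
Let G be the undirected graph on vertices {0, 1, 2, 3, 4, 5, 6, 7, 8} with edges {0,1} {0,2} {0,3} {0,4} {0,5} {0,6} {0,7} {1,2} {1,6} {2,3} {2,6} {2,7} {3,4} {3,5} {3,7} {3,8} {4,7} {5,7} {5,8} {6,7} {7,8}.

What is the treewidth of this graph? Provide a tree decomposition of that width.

Treewidth 3.
One such decomposition:
Bags: B1 = {0, 2, 3, 7}  B2 = {0, 2, 6, 7}  B3 = {0, 1, 2, 6}  B4 = {0, 3, 4, 7}  B5 = {0, 3, 5, 7}  B6 = {3, 5, 7, 8}
Tree: B1–B2, B2–B3, B1–B4, B1–B5, B5–B6

The largest bag has 4 vertices, giving width 3; this decomposition certifies tw(G) ≤ 3. For the lower bound, the 4 vertices {0, 1, 2, 6} are pairwise adjacent, and any tree decomposition puts a clique entirely inside one bag — forcing width ≥ 3. The upper and lower bounds meet at 3, so that is the treewidth.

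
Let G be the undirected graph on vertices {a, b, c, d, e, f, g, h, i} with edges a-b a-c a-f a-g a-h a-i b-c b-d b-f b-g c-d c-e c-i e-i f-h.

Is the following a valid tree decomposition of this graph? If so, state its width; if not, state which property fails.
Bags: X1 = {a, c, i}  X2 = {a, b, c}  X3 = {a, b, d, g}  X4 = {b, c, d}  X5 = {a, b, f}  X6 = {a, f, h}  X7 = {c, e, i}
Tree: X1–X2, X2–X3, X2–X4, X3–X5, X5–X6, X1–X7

No — bags containing vertex d are not connected in the tree.

A tree decomposition must satisfy three properties: every vertex lies in some bag; for every edge, both endpoints lie together in some bag; and for every vertex, the bags containing it form a connected subtree. Here bags containing vertex d are not connected in the tree, so the decomposition is invalid.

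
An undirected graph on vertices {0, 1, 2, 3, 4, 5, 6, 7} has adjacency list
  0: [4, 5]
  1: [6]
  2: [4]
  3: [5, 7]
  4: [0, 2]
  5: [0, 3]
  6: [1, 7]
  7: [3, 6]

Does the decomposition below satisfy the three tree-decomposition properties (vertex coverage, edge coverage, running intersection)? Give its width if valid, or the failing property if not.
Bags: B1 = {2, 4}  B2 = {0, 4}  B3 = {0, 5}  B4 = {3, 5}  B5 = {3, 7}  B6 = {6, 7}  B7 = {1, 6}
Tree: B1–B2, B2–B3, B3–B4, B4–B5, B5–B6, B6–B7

Every vertex of G appears in some bag (union = {0, 1, 2, 3, 4, 5, 6, 7}); every edge is covered by a bag; and for each vertex v the set of bags containing v is connected in the bag tree. The decomposition is therefore valid. The largest bag has 2 vertices, so the width is 1.

Yes; width 1.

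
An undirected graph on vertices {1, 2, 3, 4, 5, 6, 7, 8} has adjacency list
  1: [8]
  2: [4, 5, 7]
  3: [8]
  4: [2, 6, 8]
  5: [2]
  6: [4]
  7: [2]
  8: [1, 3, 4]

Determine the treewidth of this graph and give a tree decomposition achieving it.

Treewidth 1.
One such decomposition:
Bags: B1 = {4, 6}  B2 = {2, 4}  B3 = {4, 8}  B4 = {3, 8}  B5 = {2, 7}  B6 = {1, 8}  B7 = {2, 5}
Tree: B1–B2, B1–B3, B3–B4, B2–B5, B4–B6, B5–B7

Every bag has size at most 2, so the width is 2 − 1 = 1 and tw(G) ≤ 1. Since G has at least one edge (e.g. 4–6), it is not an edgeless graph, so tw(G) ≥ 1. Combining the bounds, tw(G) = 1.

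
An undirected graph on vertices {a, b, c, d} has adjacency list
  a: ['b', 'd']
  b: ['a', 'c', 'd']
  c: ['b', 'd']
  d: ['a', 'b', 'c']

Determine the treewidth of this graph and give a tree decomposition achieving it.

The largest bag has 3 vertices, giving width 2; this decomposition certifies tw(G) ≤ 2. Conversely, {b, c, d} is a clique of size 3, and the vertices of any clique must share a bag in every tree decomposition; so some bag has ≥ 3 vertices and tw(G) ≥ 2. Therefore the treewidth is 2.

Treewidth 2.
One such decomposition:
Bags: B1 = {a, b, d}  B2 = {b, c, d}
Tree: B1–B2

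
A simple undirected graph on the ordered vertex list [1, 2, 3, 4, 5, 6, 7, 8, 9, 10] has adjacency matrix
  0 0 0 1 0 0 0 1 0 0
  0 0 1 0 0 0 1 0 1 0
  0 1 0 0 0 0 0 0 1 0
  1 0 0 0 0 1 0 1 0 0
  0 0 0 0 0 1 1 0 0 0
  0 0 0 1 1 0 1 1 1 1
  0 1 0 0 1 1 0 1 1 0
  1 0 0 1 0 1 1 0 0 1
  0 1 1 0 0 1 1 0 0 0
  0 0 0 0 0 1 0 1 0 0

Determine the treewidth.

2

A width-2 tree decomposition is:
Bags: B1 = {5, 6, 7}  B2 = {6, 7, 8}  B3 = {6, 7, 9}  B4 = {4, 6, 8}  B5 = {1, 4, 8}  B6 = {2, 7, 9}  B7 = {6, 8, 10}  B8 = {2, 3, 9}
Tree: B1–B2, B1–B3, B2–B4, B4–B5, B3–B6, B2–B7, B6–B8
Every bag has size at most 3, so the width is 3 − 1 = 2 and tw(G) ≤ 2. On the other hand G contains the 3-clique {1, 4, 8}. A clique must lie in a single bag of any decomposition, so no decomposition can have width below 2. Therefore the treewidth is 2.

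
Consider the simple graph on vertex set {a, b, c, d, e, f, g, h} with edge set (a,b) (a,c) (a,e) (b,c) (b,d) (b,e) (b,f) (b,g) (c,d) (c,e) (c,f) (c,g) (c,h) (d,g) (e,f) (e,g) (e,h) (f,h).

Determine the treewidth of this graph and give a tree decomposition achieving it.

Treewidth 3.
One optimal decomposition is:
Bags: B1 = {b, c, d, g}  B2 = {b, c, e, g}  B3 = {a, b, c, e}  B4 = {b, c, e, f}  B5 = {c, e, f, h}
Tree: B1–B2, B2–B3, B2–B4, B4–B5

The largest bag has 4 vertices, giving width 3; this decomposition certifies tw(G) ≤ 3. For the lower bound, the 4 vertices {c, e, f, h} are pairwise adjacent, and any tree decomposition puts a clique entirely inside one bag — forcing width ≥ 3. Hence tw(G) = 3 exactly.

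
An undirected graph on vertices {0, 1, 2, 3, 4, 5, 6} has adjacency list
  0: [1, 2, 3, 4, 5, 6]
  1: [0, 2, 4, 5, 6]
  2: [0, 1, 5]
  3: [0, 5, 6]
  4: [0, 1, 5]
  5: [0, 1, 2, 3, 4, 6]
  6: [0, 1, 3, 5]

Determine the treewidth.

3

A width-3 tree decomposition is:
Bags: B1 = {0, 1, 4, 5}  B2 = {0, 1, 5, 6}  B3 = {0, 1, 2, 5}  B4 = {0, 3, 5, 6}
Tree: B1–B2, B2–B3, B2–B4
Every bag has size at most 4, so the width is 4 − 1 = 3 and tw(G) ≤ 3. For the lower bound, the 4 vertices {0, 1, 2, 5} are pairwise adjacent, and any tree decomposition puts a clique entirely inside one bag — forcing width ≥ 3. Combining the bounds, tw(G) = 3.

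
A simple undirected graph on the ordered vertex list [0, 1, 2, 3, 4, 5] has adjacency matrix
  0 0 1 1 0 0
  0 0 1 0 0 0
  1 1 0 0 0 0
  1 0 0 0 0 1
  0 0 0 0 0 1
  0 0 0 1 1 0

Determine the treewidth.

A width-1 tree decomposition is:
Bags: B1 = {4, 5}  B2 = {3, 5}  B3 = {0, 3}  B4 = {0, 2}  B5 = {1, 2}
Tree: B1–B2, B2–B3, B3–B4, B4–B5
Every bag has size at most 2, so the width is 2 − 1 = 1 and tw(G) ≤ 1. Any graph with an edge has treewidth ≥ 1, and G has the edge 4–5. Combining the bounds, tw(G) = 1.

1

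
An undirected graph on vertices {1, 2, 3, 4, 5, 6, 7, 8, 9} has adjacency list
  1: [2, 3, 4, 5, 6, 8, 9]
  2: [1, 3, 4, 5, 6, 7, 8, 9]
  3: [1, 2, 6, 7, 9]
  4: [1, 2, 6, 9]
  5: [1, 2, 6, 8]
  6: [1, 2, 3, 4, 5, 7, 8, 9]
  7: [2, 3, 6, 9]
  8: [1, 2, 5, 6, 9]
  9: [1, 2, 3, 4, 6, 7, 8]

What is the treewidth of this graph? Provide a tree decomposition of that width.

Every bag has size at most 5, so the width is 5 − 1 = 4 and tw(G) ≤ 4. On the other hand G contains the 5-clique {1, 2, 6, 8, 9}. A clique must lie in a single bag of any decomposition, so no decomposition can have width below 4. The upper and lower bounds meet at 4, so that is the treewidth.

Treewidth 4.
One such decomposition:
Bags: B1 = {1, 2, 6, 8, 9}  B2 = {1, 2, 3, 6, 9}  B3 = {1, 2, 5, 6, 8}  B4 = {1, 2, 4, 6, 9}  B5 = {2, 3, 6, 7, 9}
Tree: B1–B2, B1–B3, B1–B4, B2–B5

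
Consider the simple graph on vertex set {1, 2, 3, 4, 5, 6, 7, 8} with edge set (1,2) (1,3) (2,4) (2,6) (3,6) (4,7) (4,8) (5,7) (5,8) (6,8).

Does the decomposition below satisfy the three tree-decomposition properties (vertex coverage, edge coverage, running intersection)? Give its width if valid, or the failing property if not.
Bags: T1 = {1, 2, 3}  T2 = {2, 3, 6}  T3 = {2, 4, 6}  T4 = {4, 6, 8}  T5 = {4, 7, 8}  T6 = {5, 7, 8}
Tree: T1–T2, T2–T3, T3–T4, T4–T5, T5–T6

Checking the three conditions: (i) the bags cover all of {1, 2, 3, 4, 5, 6, 7, 8}; (ii) for each edge, some bag contains both endpoints; (iii) the bags containing any fixed vertex form a subtree. All hold, so the decomposition is valid with width 3 − 1 = 2.

Yes; width 2.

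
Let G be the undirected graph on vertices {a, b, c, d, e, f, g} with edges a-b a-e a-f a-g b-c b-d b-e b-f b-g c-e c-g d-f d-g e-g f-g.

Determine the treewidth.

3

A width-3 tree decomposition is:
Bags: B1 = {a, b, e, g}  B2 = {a, b, f, g}  B3 = {b, c, e, g}  B4 = {b, d, f, g}
Tree: B1–B2, B1–B3, B2–B4
Every bag has size at most 4, so the width is 4 − 1 = 3 and tw(G) ≤ 3. Conversely, {b, c, e, g} is a clique of size 4, and the vertices of any clique must share a bag in every tree decomposition; so some bag has ≥ 4 vertices and tw(G) ≥ 3. The upper and lower bounds meet at 3, so that is the treewidth.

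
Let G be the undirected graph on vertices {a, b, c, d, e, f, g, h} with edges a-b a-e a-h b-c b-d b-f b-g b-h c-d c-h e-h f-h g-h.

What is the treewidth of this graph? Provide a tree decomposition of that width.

Treewidth 2.
Bags: B1 = {a, b, h}  B2 = {b, f, h}  B3 = {b, g, h}  B4 = {b, c, h}  B5 = {a, e, h}  B6 = {b, c, d}
Tree: B1–B2, B1–B3, B2–B4, B1–B5, B4–B6

Every bag has size at most 3, so the width is 3 − 1 = 2 and tw(G) ≤ 2. On the other hand G contains the 3-clique {b, c, d}. A clique must lie in a single bag of any decomposition, so no decomposition can have width below 2. The upper and lower bounds meet at 2, so that is the treewidth.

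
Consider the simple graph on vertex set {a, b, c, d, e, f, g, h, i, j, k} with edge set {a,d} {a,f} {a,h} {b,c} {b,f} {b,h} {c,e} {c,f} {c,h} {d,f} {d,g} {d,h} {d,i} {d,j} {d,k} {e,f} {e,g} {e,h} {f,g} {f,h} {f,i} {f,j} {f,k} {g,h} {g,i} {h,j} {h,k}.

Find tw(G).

A width-3 tree decomposition is:
Bags: B1 = {d, f, h, k}  B2 = {a, d, f, h}  B3 = {d, f, h, j}  B4 = {d, f, g, h}  B5 = {e, f, g, h}  B6 = {c, e, f, h}  B7 = {d, f, g, i}  B8 = {b, c, f, h}
Tree: B1–B2, B2–B3, B1–B4, B4–B5, B5–B6, B4–B7, B6–B8
Each bag holds 4 vertices, so the decomposition has width 3, which upper-bounds the treewidth. On the other hand G contains the 4-clique {d, f, g, h}. A clique must lie in a single bag of any decomposition, so no decomposition can have width below 3. Combining the bounds, tw(G) = 3.

3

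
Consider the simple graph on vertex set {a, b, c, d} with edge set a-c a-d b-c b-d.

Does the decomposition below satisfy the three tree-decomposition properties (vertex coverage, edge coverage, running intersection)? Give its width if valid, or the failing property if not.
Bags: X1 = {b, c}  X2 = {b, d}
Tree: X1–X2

No — vertex a appears in no bag.

A tree decomposition must satisfy three properties: every vertex lies in some bag; for every edge, both endpoints lie together in some bag; and for every vertex, the bags containing it form a connected subtree. Here vertex a appears in no bag, so the decomposition is invalid.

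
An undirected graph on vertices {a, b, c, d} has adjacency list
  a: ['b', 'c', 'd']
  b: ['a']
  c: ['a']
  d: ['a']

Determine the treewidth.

1

A width-1 tree decomposition is:
Bags: B1 = {a, c}  B2 = {a, b}  B3 = {a, d}
Tree: B1–B2, B2–B3
The largest bag has 2 vertices, giving width 1; this decomposition certifies tw(G) ≤ 1. Since G has at least one edge (e.g. c–a), it is not an edgeless graph, so tw(G) ≥ 1. Combining the bounds, tw(G) = 1.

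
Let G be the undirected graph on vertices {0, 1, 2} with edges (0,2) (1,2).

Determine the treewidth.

A width-1 tree decomposition is:
Bags: B1 = {1, 2}  B2 = {0, 2}
Tree: B1–B2
Each bag holds 2 vertices, so the decomposition has width 1, which upper-bounds the treewidth. Since G has at least one edge (e.g. 2–1), it is not an edgeless graph, so tw(G) ≥ 1. Combining the bounds, tw(G) = 1.

1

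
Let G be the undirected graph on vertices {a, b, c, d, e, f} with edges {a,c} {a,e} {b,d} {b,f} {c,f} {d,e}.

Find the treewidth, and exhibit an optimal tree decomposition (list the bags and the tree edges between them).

Every bag has size at most 3, so the width is 3 − 1 = 2 and tw(G) ≤ 2. Since a–c–f–b–d–e–a is a cycle in G, G is not acyclic. Forests are exactly the graphs of treewidth ≤ 1, so tw(G) ≥ 2. Therefore the treewidth is 2.

Treewidth 2.
One such decomposition:
Bags: B1 = {a, c, f}  B2 = {a, b, f}  B3 = {a, b, d}  B4 = {a, d, e}
Tree: B1–B2, B2–B3, B3–B4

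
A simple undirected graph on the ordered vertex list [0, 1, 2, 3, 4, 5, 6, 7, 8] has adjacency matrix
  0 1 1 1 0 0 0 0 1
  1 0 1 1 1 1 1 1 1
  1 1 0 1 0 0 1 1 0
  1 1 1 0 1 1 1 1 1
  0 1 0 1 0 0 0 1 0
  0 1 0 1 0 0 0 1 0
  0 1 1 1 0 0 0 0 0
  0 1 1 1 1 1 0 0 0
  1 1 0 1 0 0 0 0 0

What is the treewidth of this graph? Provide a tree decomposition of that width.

Each bag holds 4 vertices, so the decomposition has width 3, which upper-bounds the treewidth. For the lower bound, the 4 vertices {0, 1, 3, 8} are pairwise adjacent, and any tree decomposition puts a clique entirely inside one bag — forcing width ≥ 3. The upper and lower bounds meet at 3, so that is the treewidth.

Treewidth 3.
One optimal decomposition is:
Bags: B1 = {1, 3, 4, 7}  B2 = {1, 2, 3, 7}  B3 = {0, 1, 2, 3}  B4 = {1, 3, 5, 7}  B5 = {1, 2, 3, 6}  B6 = {0, 1, 3, 8}
Tree: B1–B2, B2–B3, B2–B4, B3–B5, B3–B6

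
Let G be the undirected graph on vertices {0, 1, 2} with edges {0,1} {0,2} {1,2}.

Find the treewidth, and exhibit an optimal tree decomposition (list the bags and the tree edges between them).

A single bag containing all 3 vertices is trivially a valid decomposition of width 2. Conversely, {0, 1, 2} is a clique of size 3, and the vertices of any clique must share a bag in every tree decomposition; so some bag has ≥ 3 vertices and tw(G) ≥ 2. Therefore the treewidth is 2.

Treewidth 2.
One such decomposition:
Bags: B1 = {0, 1, 2}
Tree: (single bag)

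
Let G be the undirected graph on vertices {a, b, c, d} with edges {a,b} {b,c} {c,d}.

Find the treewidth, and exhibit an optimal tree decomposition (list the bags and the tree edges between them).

The largest bag has 2 vertices, giving width 1; this decomposition certifies tw(G) ≤ 1. Since G has at least one edge (e.g. a–b), it is not an edgeless graph, so tw(G) ≥ 1. Therefore the treewidth is 1.

Treewidth 1.
One such decomposition:
Bags: B1 = {a, b}  B2 = {b, c}  B3 = {c, d}
Tree: B1–B2, B2–B3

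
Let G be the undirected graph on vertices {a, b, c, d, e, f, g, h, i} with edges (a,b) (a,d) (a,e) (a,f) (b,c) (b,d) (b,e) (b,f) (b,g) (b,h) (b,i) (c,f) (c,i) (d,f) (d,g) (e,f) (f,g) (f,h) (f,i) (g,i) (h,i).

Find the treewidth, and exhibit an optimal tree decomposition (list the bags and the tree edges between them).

The largest bag has 4 vertices, giving width 3; this decomposition certifies tw(G) ≤ 3. Conversely, {b, d, f, g} is a clique of size 4, and the vertices of any clique must share a bag in every tree decomposition; so some bag has ≥ 4 vertices and tw(G) ≥ 3. The upper and lower bounds meet at 3, so that is the treewidth.

Treewidth 3.
One such decomposition:
Bags: B1 = {a, b, d, f}  B2 = {b, d, f, g}  B3 = {b, f, g, i}  B4 = {b, f, h, i}  B5 = {a, b, e, f}  B6 = {b, c, f, i}
Tree: B1–B2, B2–B3, B3–B4, B1–B5, B3–B6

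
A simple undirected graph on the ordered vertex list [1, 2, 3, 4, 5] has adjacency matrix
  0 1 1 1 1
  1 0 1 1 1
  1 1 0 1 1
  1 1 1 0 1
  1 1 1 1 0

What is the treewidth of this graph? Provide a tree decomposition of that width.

With just one bag of size 5, the width is 5 − 1 = 4, so tw(G) ≤ 4. Conversely, {1, 2, 3, 4, 5} is a clique of size 5, and the vertices of any clique must share a bag in every tree decomposition; so some bag has ≥ 5 vertices and tw(G) ≥ 4. The upper and lower bounds meet at 4, so that is the treewidth.

Treewidth 4.
Bags: B1 = {1, 2, 3, 4, 5}
Tree: (single bag)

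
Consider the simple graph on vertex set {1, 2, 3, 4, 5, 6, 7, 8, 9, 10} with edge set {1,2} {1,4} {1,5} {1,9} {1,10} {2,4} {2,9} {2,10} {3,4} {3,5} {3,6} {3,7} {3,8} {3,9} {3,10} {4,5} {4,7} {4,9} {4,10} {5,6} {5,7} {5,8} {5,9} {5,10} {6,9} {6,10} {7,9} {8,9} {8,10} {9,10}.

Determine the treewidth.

4

A width-4 tree decomposition is:
Bags: B1 = {3, 4, 5, 7, 9}  B2 = {3, 4, 5, 9, 10}  B3 = {1, 4, 5, 9, 10}  B4 = {1, 2, 4, 9, 10}  B5 = {3, 5, 8, 9, 10}  B6 = {3, 5, 6, 9, 10}
Tree: B1–B2, B2–B3, B3–B4, B2–B5, B2–B6
The largest bag has 5 vertices, giving width 4; this decomposition certifies tw(G) ≤ 4. On the other hand G contains the 5-clique {1, 2, 4, 9, 10}. A clique must lie in a single bag of any decomposition, so no decomposition can have width below 4. The upper and lower bounds meet at 4, so that is the treewidth.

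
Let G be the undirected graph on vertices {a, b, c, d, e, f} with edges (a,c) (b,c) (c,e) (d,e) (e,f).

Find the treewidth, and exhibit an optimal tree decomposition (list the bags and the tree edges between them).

Treewidth 1.
Bags: B1 = {d, e}  B2 = {e, f}  B3 = {c, e}  B4 = {b, c}  B5 = {a, c}
Tree: B1–B2, B1–B3, B3–B4, B3–B5

Each bag holds 2 vertices, so the decomposition has width 1, which upper-bounds the treewidth. G has an edge, so its treewidth is at least 1. Therefore the treewidth is 1.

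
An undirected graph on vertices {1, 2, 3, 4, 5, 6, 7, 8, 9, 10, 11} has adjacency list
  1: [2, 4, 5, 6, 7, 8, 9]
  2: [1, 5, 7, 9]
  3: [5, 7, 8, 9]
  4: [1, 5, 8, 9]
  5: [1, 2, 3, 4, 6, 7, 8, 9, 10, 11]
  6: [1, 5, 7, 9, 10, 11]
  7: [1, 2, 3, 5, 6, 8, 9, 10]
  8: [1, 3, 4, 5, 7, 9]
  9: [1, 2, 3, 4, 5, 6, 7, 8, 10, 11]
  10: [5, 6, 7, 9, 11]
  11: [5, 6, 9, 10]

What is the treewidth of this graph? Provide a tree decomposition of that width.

Each bag holds 5 vertices, so the decomposition has width 4, which upper-bounds the treewidth. Conversely, {5, 6, 9, 10, 11} is a clique of size 5, and the vertices of any clique must share a bag in every tree decomposition; so some bag has ≥ 5 vertices and tw(G) ≥ 4. Combining the bounds, tw(G) = 4.

Treewidth 4.
One such decomposition:
Bags: B1 = {1, 2, 5, 7, 9}  B2 = {1, 5, 6, 7, 9}  B3 = {5, 6, 7, 9, 10}  B4 = {1, 5, 7, 8, 9}  B5 = {1, 4, 5, 8, 9}  B6 = {3, 5, 7, 8, 9}  B7 = {5, 6, 9, 10, 11}
Tree: B1–B2, B2–B3, B1–B4, B4–B5, B4–B6, B3–B7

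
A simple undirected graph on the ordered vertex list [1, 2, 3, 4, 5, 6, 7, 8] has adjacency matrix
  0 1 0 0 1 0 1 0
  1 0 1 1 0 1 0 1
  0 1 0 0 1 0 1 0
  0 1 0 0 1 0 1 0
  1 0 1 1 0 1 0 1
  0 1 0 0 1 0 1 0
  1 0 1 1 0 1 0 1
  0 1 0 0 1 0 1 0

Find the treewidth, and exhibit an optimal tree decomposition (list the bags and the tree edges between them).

Every bag has size at most 4, so the width is 4 − 1 = 3 and tw(G) ≤ 3. For the lower bound: the 4 vertex sets {3,5}, {6,7}, {2}, {8} are disjoint, each induces a connected subgraph, and every pair is joined by at least one edge of G. Contracting each set to a single vertex therefore yields K_{4} as a minor, and since treewidth is minor-monotone, tw(G) ≥ tw(K_{4}) = 3. Hence tw(G) = 3 exactly.

Treewidth 3.
Bags: B1 = {2, 3, 5, 7}  B2 = {2, 5, 6, 7}  B3 = {2, 5, 7, 8}  B4 = {2, 4, 5, 7}  B5 = {1, 2, 5, 7}
Tree: B1–B2, B2–B3, B3–B4, B4–B5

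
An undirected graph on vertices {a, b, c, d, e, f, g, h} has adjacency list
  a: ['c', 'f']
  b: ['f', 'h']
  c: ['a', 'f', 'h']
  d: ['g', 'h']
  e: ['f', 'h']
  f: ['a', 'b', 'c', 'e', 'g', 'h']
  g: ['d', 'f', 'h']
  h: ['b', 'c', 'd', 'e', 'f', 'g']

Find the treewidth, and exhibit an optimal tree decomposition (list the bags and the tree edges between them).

Treewidth 2.
One such decomposition:
Bags: B1 = {f, g, h}  B2 = {c, f, h}  B3 = {a, c, f}  B4 = {e, f, h}  B5 = {d, g, h}  B6 = {b, f, h}
Tree: B1–B2, B2–B3, B2–B4, B1–B5, B4–B6

The largest bag has 3 vertices, giving width 2; this decomposition certifies tw(G) ≤ 2. On the other hand G contains the 3-clique {d, g, h}. A clique must lie in a single bag of any decomposition, so no decomposition can have width below 2. Hence tw(G) = 2 exactly.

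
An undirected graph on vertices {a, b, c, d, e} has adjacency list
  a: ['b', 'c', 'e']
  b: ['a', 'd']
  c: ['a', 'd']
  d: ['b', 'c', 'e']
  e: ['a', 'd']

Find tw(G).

A width-2 tree decomposition is:
Bags: B1 = {a, d, e}  B2 = {a, b, d}  B3 = {a, c, d}
Tree: B1–B2, B2–B3
Each bag holds 3 vertices, so the decomposition has width 2, which upper-bounds the treewidth. For the lower bound, G contains the cycle e–d–b–a–e, so G is not a forest; only forests have treewidth ≤ 1, hence tw(G) ≥ 2. Therefore the treewidth is 2.

2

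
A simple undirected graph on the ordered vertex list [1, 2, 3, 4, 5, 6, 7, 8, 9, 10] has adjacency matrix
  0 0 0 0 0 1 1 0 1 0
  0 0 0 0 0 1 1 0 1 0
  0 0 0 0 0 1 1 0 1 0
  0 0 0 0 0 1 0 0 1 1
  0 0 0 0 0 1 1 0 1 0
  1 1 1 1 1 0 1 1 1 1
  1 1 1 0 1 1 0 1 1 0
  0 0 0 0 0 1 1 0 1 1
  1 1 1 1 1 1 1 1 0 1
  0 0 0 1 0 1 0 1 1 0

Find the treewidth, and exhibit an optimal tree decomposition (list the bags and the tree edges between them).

Treewidth 3.
One such decomposition:
Bags: B1 = {6, 8, 9, 10}  B2 = {6, 7, 8, 9}  B3 = {1, 6, 7, 9}  B4 = {4, 6, 9, 10}  B5 = {5, 6, 7, 9}  B6 = {3, 6, 7, 9}  B7 = {2, 6, 7, 9}
Tree: B1–B2, B2–B3, B1–B4, B3–B5, B2–B6, B3–B7

Every bag has size at most 4, so the width is 4 − 1 = 3 and tw(G) ≤ 3. Conversely, {6, 8, 9, 10} is a clique of size 4, and the vertices of any clique must share a bag in every tree decomposition; so some bag has ≥ 4 vertices and tw(G) ≥ 3. The upper and lower bounds meet at 3, so that is the treewidth.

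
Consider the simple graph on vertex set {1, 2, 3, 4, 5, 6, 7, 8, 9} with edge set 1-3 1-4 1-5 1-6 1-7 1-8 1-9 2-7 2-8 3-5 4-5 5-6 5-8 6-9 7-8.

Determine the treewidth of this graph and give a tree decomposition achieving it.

Each bag holds 3 vertices, so the decomposition has width 2, which upper-bounds the treewidth. Conversely, {1, 6, 9} is a clique of size 3, and the vertices of any clique must share a bag in every tree decomposition; so some bag has ≥ 3 vertices and tw(G) ≥ 2. Therefore the treewidth is 2.

Treewidth 2.
Bags: B1 = {1, 7, 8}  B2 = {1, 5, 8}  B3 = {1, 5, 6}  B4 = {1, 3, 5}  B5 = {1, 4, 5}  B6 = {1, 6, 9}  B7 = {2, 7, 8}
Tree: B1–B2, B2–B3, B3–B4, B3–B5, B3–B6, B1–B7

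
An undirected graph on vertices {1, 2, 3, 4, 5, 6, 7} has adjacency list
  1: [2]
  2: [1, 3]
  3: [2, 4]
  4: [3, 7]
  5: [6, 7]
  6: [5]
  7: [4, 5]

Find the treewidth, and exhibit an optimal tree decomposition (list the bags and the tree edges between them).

Treewidth 1.
Bags: B1 = {5, 6}  B2 = {5, 7}  B3 = {4, 7}  B4 = {3, 4}  B5 = {2, 3}  B6 = {1, 2}
Tree: B1–B2, B2–B3, B3–B4, B4–B5, B5–B6

Every bag has size at most 2, so the width is 2 − 1 = 1 and tw(G) ≤ 1. Any graph with an edge has treewidth ≥ 1, and G has the edge 6–5. Combining the bounds, tw(G) = 1.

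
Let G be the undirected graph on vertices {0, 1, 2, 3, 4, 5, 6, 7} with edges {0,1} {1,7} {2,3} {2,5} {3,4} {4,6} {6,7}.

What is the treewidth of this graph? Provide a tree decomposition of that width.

Every bag has size at most 2, so the width is 2 − 1 = 1 and tw(G) ≤ 1. Any graph with an edge has treewidth ≥ 1, and G has the edge 0–1. The upper and lower bounds meet at 1, so that is the treewidth.

Treewidth 1.
One such decomposition:
Bags: B1 = {0, 1}  B2 = {1, 7}  B3 = {6, 7}  B4 = {4, 6}  B5 = {3, 4}  B6 = {2, 3}  B7 = {2, 5}
Tree: B1–B2, B2–B3, B3–B4, B4–B5, B5–B6, B6–B7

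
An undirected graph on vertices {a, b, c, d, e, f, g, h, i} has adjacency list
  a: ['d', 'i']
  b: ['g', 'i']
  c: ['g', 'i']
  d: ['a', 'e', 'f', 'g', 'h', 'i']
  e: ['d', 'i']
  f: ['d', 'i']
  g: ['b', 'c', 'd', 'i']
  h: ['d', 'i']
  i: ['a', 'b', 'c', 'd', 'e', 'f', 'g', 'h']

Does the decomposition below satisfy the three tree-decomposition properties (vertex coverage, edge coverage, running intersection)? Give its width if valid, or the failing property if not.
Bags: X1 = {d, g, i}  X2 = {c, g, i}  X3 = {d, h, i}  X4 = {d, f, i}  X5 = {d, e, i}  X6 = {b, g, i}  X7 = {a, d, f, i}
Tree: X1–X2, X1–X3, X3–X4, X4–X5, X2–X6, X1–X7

No — bags containing vertex f are not connected in the tree.

A tree decomposition must satisfy three properties: every vertex lies in some bag; for every edge, both endpoints lie together in some bag; and for every vertex, the bags containing it form a connected subtree. Here bags containing vertex f are not connected in the tree, so the decomposition is invalid.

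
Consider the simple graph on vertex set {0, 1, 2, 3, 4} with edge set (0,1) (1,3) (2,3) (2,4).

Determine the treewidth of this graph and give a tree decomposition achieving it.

Each bag holds 2 vertices, so the decomposition has width 1, which upper-bounds the treewidth. Since G has at least one edge (e.g. 0–1), it is not an edgeless graph, so tw(G) ≥ 1. Hence tw(G) = 1 exactly.

Treewidth 1.
Bags: B1 = {0, 1}  B2 = {1, 3}  B3 = {2, 3}  B4 = {2, 4}
Tree: B1–B2, B2–B3, B3–B4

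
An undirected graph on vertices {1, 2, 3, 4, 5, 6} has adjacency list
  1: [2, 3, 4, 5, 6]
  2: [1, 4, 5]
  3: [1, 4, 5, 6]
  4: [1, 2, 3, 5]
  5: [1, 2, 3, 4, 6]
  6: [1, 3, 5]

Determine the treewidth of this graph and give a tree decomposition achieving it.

Every bag has size at most 4, so the width is 4 − 1 = 3 and tw(G) ≤ 3. Conversely, {1, 2, 4, 5} is a clique of size 4, and the vertices of any clique must share a bag in every tree decomposition; so some bag has ≥ 4 vertices and tw(G) ≥ 3. Therefore the treewidth is 3.

Treewidth 3.
One such decomposition:
Bags: B1 = {1, 3, 4, 5}  B2 = {1, 3, 5, 6}  B3 = {1, 2, 4, 5}
Tree: B1–B2, B1–B3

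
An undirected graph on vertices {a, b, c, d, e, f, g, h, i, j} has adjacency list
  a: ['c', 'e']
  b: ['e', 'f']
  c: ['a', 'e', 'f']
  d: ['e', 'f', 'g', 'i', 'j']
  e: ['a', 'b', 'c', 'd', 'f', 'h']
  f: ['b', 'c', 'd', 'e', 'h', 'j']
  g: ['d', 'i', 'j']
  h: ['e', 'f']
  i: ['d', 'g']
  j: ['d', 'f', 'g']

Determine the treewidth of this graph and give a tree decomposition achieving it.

Each bag holds 3 vertices, so the decomposition has width 2, which upper-bounds the treewidth. On the other hand G contains the 3-clique {d, g, j}. A clique must lie in a single bag of any decomposition, so no decomposition can have width below 2. Hence tw(G) = 2 exactly.

Treewidth 2.
Bags: B1 = {a, c, e}  B2 = {c, e, f}  B3 = {d, e, f}  B4 = {d, f, j}  B5 = {e, f, h}  B6 = {b, e, f}  B7 = {d, g, j}  B8 = {d, g, i}
Tree: B1–B2, B2–B3, B3–B4, B2–B5, B5–B6, B4–B7, B7–B8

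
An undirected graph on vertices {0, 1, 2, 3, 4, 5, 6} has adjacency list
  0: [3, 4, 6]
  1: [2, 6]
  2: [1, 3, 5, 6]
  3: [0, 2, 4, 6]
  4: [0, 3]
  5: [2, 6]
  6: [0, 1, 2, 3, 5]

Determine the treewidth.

2

A width-2 tree decomposition is:
Bags: B1 = {1, 2, 6}  B2 = {2, 3, 6}  B3 = {2, 5, 6}  B4 = {0, 3, 6}  B5 = {0, 3, 4}
Tree: B1–B2, B2–B3, B2–B4, B4–B5
Each bag holds 3 vertices, so the decomposition has width 2, which upper-bounds the treewidth. For the lower bound, the 3 vertices {0, 3, 4} are pairwise adjacent, and any tree decomposition puts a clique entirely inside one bag — forcing width ≥ 2. Combining the bounds, tw(G) = 2.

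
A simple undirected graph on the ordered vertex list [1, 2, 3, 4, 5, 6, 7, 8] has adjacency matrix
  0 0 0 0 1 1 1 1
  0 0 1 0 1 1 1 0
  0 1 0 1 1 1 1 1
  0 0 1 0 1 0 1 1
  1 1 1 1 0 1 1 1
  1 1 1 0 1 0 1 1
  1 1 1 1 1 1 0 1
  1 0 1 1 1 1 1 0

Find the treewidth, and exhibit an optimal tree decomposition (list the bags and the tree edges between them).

Treewidth 4.
One optimal decomposition is:
Bags: B1 = {3, 5, 6, 7, 8}  B2 = {1, 5, 6, 7, 8}  B3 = {2, 3, 5, 6, 7}  B4 = {3, 4, 5, 7, 8}
Tree: B1–B2, B1–B3, B1–B4

The largest bag has 5 vertices, giving width 4; this decomposition certifies tw(G) ≤ 4. For the lower bound, the 5 vertices {1, 5, 6, 7, 8} are pairwise adjacent, and any tree decomposition puts a clique entirely inside one bag — forcing width ≥ 4. Therefore the treewidth is 4.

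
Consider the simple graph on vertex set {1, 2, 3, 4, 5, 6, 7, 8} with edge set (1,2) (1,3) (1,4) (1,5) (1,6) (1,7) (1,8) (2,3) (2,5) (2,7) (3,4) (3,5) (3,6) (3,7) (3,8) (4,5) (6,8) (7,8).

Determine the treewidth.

3

A width-3 tree decomposition is:
Bags: B1 = {1, 2, 3, 7}  B2 = {1, 2, 3, 5}  B3 = {1, 3, 7, 8}  B4 = {1, 3, 6, 8}  B5 = {1, 3, 4, 5}
Tree: B1–B2, B1–B3, B3–B4, B2–B5
The largest bag has 4 vertices, giving width 3; this decomposition certifies tw(G) ≤ 3. On the other hand G contains the 4-clique {1, 3, 6, 8}. A clique must lie in a single bag of any decomposition, so no decomposition can have width below 3. Combining the bounds, tw(G) = 3.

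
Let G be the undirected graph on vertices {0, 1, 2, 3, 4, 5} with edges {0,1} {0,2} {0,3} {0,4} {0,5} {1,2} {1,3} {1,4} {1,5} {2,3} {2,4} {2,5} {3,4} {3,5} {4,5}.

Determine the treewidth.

A width-5 tree decomposition is:
Bags: B1 = {0, 1, 2, 3, 4, 5}
Tree: (single bag)
A single bag containing all 6 vertices is trivially a valid decomposition of width 5. For the lower bound, the 6 vertices {0, 1, 2, 3, 4, 5} are pairwise adjacent, and any tree decomposition puts a clique entirely inside one bag — forcing width ≥ 5. Combining the bounds, tw(G) = 5.

5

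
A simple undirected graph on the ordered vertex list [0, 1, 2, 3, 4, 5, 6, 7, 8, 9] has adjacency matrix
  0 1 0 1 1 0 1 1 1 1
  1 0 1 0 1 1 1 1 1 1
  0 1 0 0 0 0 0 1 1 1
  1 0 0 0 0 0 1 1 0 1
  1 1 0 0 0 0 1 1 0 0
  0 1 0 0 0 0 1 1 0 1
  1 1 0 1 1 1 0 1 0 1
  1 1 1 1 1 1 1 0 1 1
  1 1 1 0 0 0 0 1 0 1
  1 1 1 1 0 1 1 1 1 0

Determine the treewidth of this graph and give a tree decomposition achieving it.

Treewidth 4.
One such decomposition:
Bags: B1 = {1, 5, 6, 7, 9}  B2 = {0, 1, 6, 7, 9}  B3 = {0, 3, 6, 7, 9}  B4 = {0, 1, 4, 6, 7}  B5 = {0, 1, 7, 8, 9}  B6 = {1, 2, 7, 8, 9}
Tree: B1–B2, B2–B3, B2–B4, B2–B5, B5–B6

Every bag has size at most 5, so the width is 5 − 1 = 4 and tw(G) ≤ 4. Conversely, {0, 1, 7, 8, 9} is a clique of size 5, and the vertices of any clique must share a bag in every tree decomposition; so some bag has ≥ 5 vertices and tw(G) ≥ 4. Therefore the treewidth is 4.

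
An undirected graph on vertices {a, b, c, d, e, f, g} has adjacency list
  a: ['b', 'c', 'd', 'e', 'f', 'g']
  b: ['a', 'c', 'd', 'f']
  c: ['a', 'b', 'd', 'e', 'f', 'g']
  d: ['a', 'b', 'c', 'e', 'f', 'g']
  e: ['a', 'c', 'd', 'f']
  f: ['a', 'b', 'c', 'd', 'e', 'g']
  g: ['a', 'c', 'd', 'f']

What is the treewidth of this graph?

4

A width-4 tree decomposition is:
Bags: B1 = {a, c, d, e, f}  B2 = {a, b, c, d, f}  B3 = {a, c, d, f, g}
Tree: B1–B2, B1–B3
Each bag holds 5 vertices, so the decomposition has width 4, which upper-bounds the treewidth. On the other hand G contains the 5-clique {a, c, d, f, g}. A clique must lie in a single bag of any decomposition, so no decomposition can have width below 4. Hence tw(G) = 4 exactly.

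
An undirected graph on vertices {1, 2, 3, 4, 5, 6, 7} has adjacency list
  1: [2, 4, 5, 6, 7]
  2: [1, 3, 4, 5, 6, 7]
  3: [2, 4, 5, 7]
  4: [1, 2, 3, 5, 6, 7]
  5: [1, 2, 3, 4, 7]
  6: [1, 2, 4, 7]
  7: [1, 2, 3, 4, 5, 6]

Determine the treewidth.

4

A width-4 tree decomposition is:
Bags: B1 = {1, 2, 4, 5, 7}  B2 = {2, 3, 4, 5, 7}  B3 = {1, 2, 4, 6, 7}
Tree: B1–B2, B1–B3
Each bag holds 5 vertices, so the decomposition has width 4, which upper-bounds the treewidth. Conversely, {1, 2, 4, 5, 7} is a clique of size 5, and the vertices of any clique must share a bag in every tree decomposition; so some bag has ≥ 5 vertices and tw(G) ≥ 4. Combining the bounds, tw(G) = 4.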